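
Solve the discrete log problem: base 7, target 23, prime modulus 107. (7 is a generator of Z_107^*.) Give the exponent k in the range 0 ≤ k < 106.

Baby-step giant-step with m = ceil(sqrt(106)) = 11.
Baby table (7^j mod 107 for j=0..10):
  0:1  1:7  2:49  3:22  4:47  5:8  6:56  7:71
  8:69  9:55  10:64
Giant step factor: 7^(-11) ≡ 91 (mod 107).
Scan 23·91^i mod 107 for i = 0, 1, …:
  i=0: 23   i=1: 60   i=2: 3   i=3: 59
  i=4: 19   i=5: 17   i=6: 49
Match at i=6, j=2: k = 6·11 + 2 = 68.

68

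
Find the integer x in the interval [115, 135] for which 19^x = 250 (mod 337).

Compute 19^115 mod 337 = 67, then multiply by 19 repeatedly:
  19^115=67  19^116=262  19^117=260  19^118=222  19^119=174
  19^120=273  19^121=132  19^122=149  19^123=135  19^124=206
  19^125=207  19^126=226  19^127=250
Found 250 at exponent 127.

127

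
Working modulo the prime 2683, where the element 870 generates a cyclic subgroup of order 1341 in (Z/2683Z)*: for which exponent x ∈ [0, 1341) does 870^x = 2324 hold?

132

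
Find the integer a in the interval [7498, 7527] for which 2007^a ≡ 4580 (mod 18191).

Compute 2007^7498 mod 18191 = 5781, then multiply by 2007 repeatedly:
  2007^7498=5781  2007^7499=14800  2007^7500=15888  2007^7501=16584  2007^7502=12749
  2007^7503=10697  2007^7504=3499  2007^7505=767  2007^7506=11325  2007^7507=8716
  2007^7508=11461  2007^7509=8803  2007^7510=4160  2007^7511=17642  2007^7512=7808
  2007^7513=8205  2007^7514=4580
Found 4580 at exponent 7514.

7514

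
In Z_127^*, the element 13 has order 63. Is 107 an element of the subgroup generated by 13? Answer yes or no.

yes

107 ∈ ⟨13⟩ iff 107^63 ≡ 1 (mod 127), since |⟨13⟩| = 63.
107^63 mod 127 = 1.
Since 1 = 1, 107 lies in the subgroup.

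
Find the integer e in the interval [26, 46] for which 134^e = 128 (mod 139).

Compute 134^26 mod 139 = 46, then multiply by 134 repeatedly:
  134^26=46  134^27=48  134^28=38  134^29=88  134^30=116
  134^31=115  134^32=120  134^33=95  134^34=81  134^35=12
  134^36=79  134^37=22  134^38=29  134^39=133  134^40=30
  134^41=128
Found 128 at exponent 41.

41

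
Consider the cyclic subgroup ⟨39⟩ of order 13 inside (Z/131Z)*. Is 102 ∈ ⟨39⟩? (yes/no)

no

102 ∈ ⟨39⟩ iff 102^13 ≡ 1 (mod 131), since |⟨39⟩| = 13.
102^13 mod 131 = 61.
Since 61 ≠ 1, 102 does not lie in the subgroup.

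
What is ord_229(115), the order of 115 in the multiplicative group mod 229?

76

The order of 115 must divide p − 1 = 228 = 2^2 · 3 · 19.
Divisors: 1, 2, 3, 4, 6, 12, 19, 38, 57, 76, 114, 228.
Check each in increasing order: 115^1 ≡ 115;  115^2 ≡ 172;  115^3 ≡ 86;  115^4 ≡ 43;  115^6 ≡ 68;  115^12 ≡ 44;  115^19 ≡ 122;  115^38 ≡ 228;  115^57 ≡ 107;  115^76 ≡ 1.
Smallest exponent giving 1 is 76.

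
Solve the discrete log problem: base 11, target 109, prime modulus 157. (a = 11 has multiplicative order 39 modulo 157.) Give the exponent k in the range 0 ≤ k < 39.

Successive powers of 11 modulo 157:
  11^0=1  11^1=11  11^2=121  11^3=75  11^4=40  11^5=126
  11^6=130  11^7=17  11^8=30  11^9=16  11^10=19  11^11=52
  11^12=101  11^13=12  11^14=132  11^15=39  11^16=115  11^17=9
  11^18=99  11^19=147  11^20=47  11^21=46  11^22=35  11^23=71
  11^24=153  11^25=113  11^26=144  11^27=14  11^28=154  11^29=124
  11^30=108  11^31=89  11^32=37  11^33=93  11^34=81  11^35=106
  11^36=67  11^37=109
So 11^37 ≡ 109 (mod 157), giving k = 37.

37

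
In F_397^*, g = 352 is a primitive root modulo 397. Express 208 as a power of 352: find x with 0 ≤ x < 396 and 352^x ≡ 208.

Baby-step giant-step with m = ceil(sqrt(396)) = 20.
Baby table (352^j mod 397 for j=0..19):
  0:1  1:352  2:40  3:185  4:12  5:254  6:83  7:235
  8:144  9:269  10:202  11:41  12:140  13:52  14:42  15:95
  16:92  17:227  18:107  19:346
Giant step factor: 352^(-20) ≡ 73 (mod 397).
Scan 208·73^i mod 397 for i = 0, 1, …:
  i=0: 208   i=1: 98   i=2: 8   i=3: 187
  i=4: 153   i=5: 53   i=6: 296   i=7: 170
  i=8: 103   i=9: 373     …   i=16: 72
  i=17: 95
Match at i=17, j=15: x = 17·20 + 15 = 355.

355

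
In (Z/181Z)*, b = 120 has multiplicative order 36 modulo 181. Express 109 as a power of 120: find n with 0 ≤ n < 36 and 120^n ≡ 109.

11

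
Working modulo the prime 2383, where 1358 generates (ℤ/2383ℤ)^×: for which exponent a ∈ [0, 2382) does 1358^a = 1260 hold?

Baby-step giant-step with m = ceil(sqrt(2382)) = 49.
Baby table (1358^j mod 2383 for j=0..48):
  0:1  1:1358  2:2105  3:1373  4:1028  5:1969  6:176  7:708
  8:1115  9:965  10:2203  11:1009  12:2380  13:692  14:834  15:647
  16:1682  17:1242  18:1855  19:259  20:1421  21:1871  22:540  23:1739
  24:9  25:307  26:2264  27:442  28:2103  29:1040  30:1584  31:1606
  32:503  33:1536  34:763  35:1932  36:2356  37:1462  38:357  39:1057
  40:840  41:1646  42:14  43:2331  44:874  45:158  46:94  47:1353
  48:81
Giant step factor: 1358^(-49) ≡ 1712 (mod 2383).
Scan 1260·1712^i mod 2383 for i = 0, 1, …:
  i=0: 1260   i=1: 505   i=2: 1914   i=3: 143
  i=4: 1750   i=5: 569   i=6: 1864   i=7: 331
  i=8: 1901   i=9: 1717     …   i=43: 2140
  i=44: 1009
Match at i=44, j=11: a = 44·49 + 11 = 2167.

2167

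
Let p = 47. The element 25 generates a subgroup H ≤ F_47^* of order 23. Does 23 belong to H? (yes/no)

no

23 ∈ ⟨25⟩ iff 23^23 ≡ 1 (mod 47), since |⟨25⟩| = 23.
23^23 mod 47 = 46.
Since 46 ≠ 1, 23 does not lie in the subgroup.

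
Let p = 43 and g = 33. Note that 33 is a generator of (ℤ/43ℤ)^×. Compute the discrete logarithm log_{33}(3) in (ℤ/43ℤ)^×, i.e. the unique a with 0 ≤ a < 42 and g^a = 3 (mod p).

Successive powers of 33 modulo 43:
  33^0=1  33^1=33  33^2=14  33^3=32  33^4=24  33^5=18
  33^6=35  33^7=37  33^8=17  33^9=2  33^10=23  33^11=28
  33^12=21  33^13=5  33^14=36  33^15=27  33^16=31  33^17=34
  33^18=4  33^19=3
So 33^19 ≡ 3 (mod 43), giving a = 19.

19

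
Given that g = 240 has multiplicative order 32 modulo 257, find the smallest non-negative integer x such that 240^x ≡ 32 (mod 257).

Successive powers of 240 modulo 257:
  240^0=1  240^1=240  240^2=32
So 240^2 ≡ 32 (mod 257), giving x = 2.

2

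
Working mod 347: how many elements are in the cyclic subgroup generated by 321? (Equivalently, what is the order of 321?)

The order of 321 must divide p − 1 = 346 = 2 · 173.
Divisors: 1, 2, 173, 346.
Check each in increasing order: 321^1 ≡ 321;  321^2 ≡ 329;  321^173 ≡ 1.
Smallest exponent giving 1 is 173.

173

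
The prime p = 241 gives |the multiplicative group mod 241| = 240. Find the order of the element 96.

The order of 96 must divide p − 1 = 240 = 2^4 · 3 · 5.
Divisors: 1, 2, 3, 4, 5, 6, 8, 10, 12, 15, 16, 20, 24, 30, 40, 48, 60, 80, 120, 240.
Check each in increasing order: 96^1 ≡ 96;  96^2 ≡ 58;  96^3 ≡ 25;  96^4 ≡ 231;  96^5 ≡ 4;  96^6 ≡ 143;  96^8 ≡ 100;  96^10 ≡ 16;  96^12 ≡ 205;  96^15 ≡ 64;  96^16 ≡ 119;  96^20 ≡ 15;  96^24 ≡ 91;  96^30 ≡ 240;  96^40 ≡ 225;  96^48 ≡ 87;  96^60 ≡ 1.
Smallest exponent giving 1 is 60.

60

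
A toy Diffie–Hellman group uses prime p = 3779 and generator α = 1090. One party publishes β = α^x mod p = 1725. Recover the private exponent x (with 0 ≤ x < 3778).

2932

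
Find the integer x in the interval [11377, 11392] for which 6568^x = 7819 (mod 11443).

Compute 6568^11377 mod 11443 = 1270, then multiply by 6568 repeatedly:
  6568^11377=1270  6568^11378=10856  6568^11379=875  6568^11380=2614  6568^11381=4252
  6568^11382=6216  6568^11383=9507  6568^11384=8968  6568^11385=4703  6568^11386=4647
  6568^11387=3015  6568^11388=6130  6568^11389=5366  6568^11390=10891  6568^11391=1895
  6568^11392=7819
Found 7819 at exponent 11392.

11392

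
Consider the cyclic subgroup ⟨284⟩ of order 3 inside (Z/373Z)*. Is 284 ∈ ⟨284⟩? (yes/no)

yes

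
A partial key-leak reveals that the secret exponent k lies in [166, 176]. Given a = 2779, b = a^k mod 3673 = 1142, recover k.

Compute 2779^166 mod 3673 = 1560, then multiply by 2779 repeatedly:
  2779^166=1560  2779^167=1100  2779^168=964  2779^169=1339  2779^170=332
  2779^171=705  2779^172=1486  2779^173=1142
Found 1142 at exponent 173.

173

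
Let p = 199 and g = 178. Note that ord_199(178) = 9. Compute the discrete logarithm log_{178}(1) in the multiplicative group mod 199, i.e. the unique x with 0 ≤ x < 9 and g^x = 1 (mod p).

0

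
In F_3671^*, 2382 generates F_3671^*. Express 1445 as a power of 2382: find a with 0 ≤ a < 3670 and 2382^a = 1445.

3358

Baby-step giant-step with m = ceil(sqrt(3670)) = 61.
Baby table (2382^j mod 3671 for j=0..60):
  0:1  1:2382  2:2229  3:1212  4:1578  5:3363  6:544  7:3616
  8:1146  9:2219  10:3089  11:1314  12:2256  13:3119  14:3025  15:3048
  16:2769  17:2642  18:1150  19:734  20:992  21:2491  22:1226  23:1887
  24:1530  25:2828  26:11  27:505  28:2493  29:2319  30:2674  31:283
  32:2313  33:3066  34:1593  35:2383  36:940  37:3441  38:2790  39:1270
  40:236  41:489  42:1091  43:3365  44:1637  45:732  46:3570  47:1704
  48:2473  49:2402  50:2146  51:1740  52:121  53:1884  54:1726  55:3483
  56:46  57:3113  58:3417  59:687  60:2839
Giant step factor: 2382^(-61) ≡ 3422 (mod 3671).
Scan 1445·3422^i mod 3671 for i = 0, 1, …:
  i=0: 1445   i=1: 3624   i=2: 690   i=3: 727
  i=4: 2527   i=5: 2189   i=6: 1918   i=7: 3319
  i=8: 3215   i=9: 3414     …   i=54: 1322
  i=55: 1212
Match at i=55, j=3: a = 55·61 + 3 = 3358.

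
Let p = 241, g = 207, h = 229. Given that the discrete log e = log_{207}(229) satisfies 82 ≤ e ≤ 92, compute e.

82

Compute 207^82 mod 241 = 229, then multiply by 207 repeatedly:
  207^82=229
Found 229 at exponent 82.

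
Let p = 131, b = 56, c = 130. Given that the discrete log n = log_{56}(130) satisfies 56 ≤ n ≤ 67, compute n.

65

Compute 56^56 mod 131 = 105, then multiply by 56 repeatedly:
  56^56=105  56^57=116  56^58=77  56^59=120  56^60=39
  56^61=88  56^62=81  56^63=82  56^64=7  56^65=130
Found 130 at exponent 65.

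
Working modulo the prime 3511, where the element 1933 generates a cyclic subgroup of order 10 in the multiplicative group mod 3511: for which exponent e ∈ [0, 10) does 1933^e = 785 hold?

2

Successive powers of 1933 modulo 3511:
  1933^0=1  1933^1=1933  1933^2=785
So 1933^2 ≡ 785 (mod 3511), giving e = 2.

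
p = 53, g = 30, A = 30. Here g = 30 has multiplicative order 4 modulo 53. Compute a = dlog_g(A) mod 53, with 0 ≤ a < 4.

Successive powers of 30 modulo 53:
  30^0=1  30^1=30
So 30^1 ≡ 30 (mod 53), giving a = 1.

1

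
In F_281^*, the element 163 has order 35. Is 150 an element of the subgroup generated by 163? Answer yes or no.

150 ∈ ⟨163⟩ iff 150^35 ≡ 1 (mod 281), since |⟨163⟩| = 35.
150^35 mod 281 = 60.
Since 60 ≠ 1, 150 does not lie in the subgroup.

no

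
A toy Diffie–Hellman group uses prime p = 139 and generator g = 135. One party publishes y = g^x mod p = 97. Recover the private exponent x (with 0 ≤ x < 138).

Baby-step giant-step with m = ceil(sqrt(138)) = 12.
Baby table (135^j mod 139 for j=0..11):
  0:1  1:135  2:16  3:75  4:117  5:88  6:65  7:18
  8:67  9:10  10:99  11:21
Giant step factor: 135^(-12) ≡ 91 (mod 139).
Scan 97·91^i mod 139 for i = 0, 1, …:
  i=0: 97   i=1: 70   i=2: 115   i=3: 40
  i=4: 26   i=5: 3   i=6: 134   i=7: 101
  i=8: 17   i=9: 18
Match at i=9, j=7: x = 9·12 + 7 = 115.

115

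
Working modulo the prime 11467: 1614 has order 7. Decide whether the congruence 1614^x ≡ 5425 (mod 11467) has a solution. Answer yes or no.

no

5425 ∈ ⟨1614⟩ iff 5425^7 ≡ 1 (mod 11467), since |⟨1614⟩| = 7.
5425^7 mod 11467 = 9447.
Since 9447 ≠ 1, 5425 does not lie in the subgroup.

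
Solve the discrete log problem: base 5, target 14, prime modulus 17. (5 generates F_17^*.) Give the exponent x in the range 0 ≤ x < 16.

Successive powers of 5 modulo 17:
  5^0=1  5^1=5  5^2=8  5^3=6  5^4=13  5^5=14
So 5^5 ≡ 14 (mod 17), giving x = 5.

5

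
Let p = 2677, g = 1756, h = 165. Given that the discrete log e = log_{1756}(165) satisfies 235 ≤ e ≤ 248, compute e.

241

Compute 1756^235 mod 2677 = 388, then multiply by 1756 repeatedly:
  1756^235=388  1756^236=1370  1756^237=1774  1756^238=1793  1756^239=356
  1756^240=1395  1756^241=165
Found 165 at exponent 241.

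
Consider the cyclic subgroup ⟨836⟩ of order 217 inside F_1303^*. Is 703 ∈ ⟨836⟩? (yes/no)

yes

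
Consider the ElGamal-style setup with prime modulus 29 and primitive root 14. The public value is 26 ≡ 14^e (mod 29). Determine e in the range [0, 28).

Successive powers of 14 modulo 29:
  14^0=1  14^1=14  14^2=22  14^3=18  14^4=20  14^5=19
  14^6=5  14^7=12  14^8=23  14^9=3  14^10=13  14^11=8
  14^12=25  14^13=2  14^14=28  14^15=15  14^16=7  14^17=11
  14^18=9  14^19=10  14^20=24  14^21=17  14^22=6  14^23=26
So 14^23 ≡ 26 (mod 29), giving e = 23.

23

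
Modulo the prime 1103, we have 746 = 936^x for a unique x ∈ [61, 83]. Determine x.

Compute 936^61 mod 1103 = 263, then multiply by 936 repeatedly:
  936^61=263  936^62=199  936^63=960  936^64=718  936^65=321
  936^66=440  936^67=421  936^68=285  936^69=937  936^70=147
  936^71=820  936^72=935  936^73=481  936^74=192  936^75=1026
  936^76=726  936^77=88  936^78=746
Found 746 at exponent 78.

78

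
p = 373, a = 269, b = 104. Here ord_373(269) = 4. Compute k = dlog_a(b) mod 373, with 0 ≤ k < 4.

3

Successive powers of 269 modulo 373:
  269^0=1  269^1=269  269^2=372  269^3=104
So 269^3 ≡ 104 (mod 373), giving k = 3.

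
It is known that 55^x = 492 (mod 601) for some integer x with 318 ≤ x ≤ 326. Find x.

321

Compute 55^318 mod 601 = 278, then multiply by 55 repeatedly:
  55^318=278  55^319=265  55^320=151  55^321=492
Found 492 at exponent 321.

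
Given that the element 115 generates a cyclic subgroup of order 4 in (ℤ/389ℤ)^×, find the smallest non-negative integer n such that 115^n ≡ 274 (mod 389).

Successive powers of 115 modulo 389:
  115^0=1  115^1=115  115^2=388  115^3=274
So 115^3 ≡ 274 (mod 389), giving n = 3.

3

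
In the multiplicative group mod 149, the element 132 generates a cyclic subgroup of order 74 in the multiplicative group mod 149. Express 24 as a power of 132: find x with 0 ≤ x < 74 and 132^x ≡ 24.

Baby-step giant-step with m = ceil(sqrt(74)) = 9.
Baby table (132^j mod 149 for j=0..8):
  0:1  1:132  2:140  3:4  4:81  5:113  6:16  7:26
  8:5
Giant step factor: 132^(-9) ≡ 7 (mod 149).
Scan 24·7^i mod 149 for i = 0, 1, …:
  i=0: 24   i=1: 19   i=2: 133   i=3: 37
  i=4: 110   i=5: 25   i=6: 26
Match at i=6, j=7: x = 6·9 + 7 = 61.

61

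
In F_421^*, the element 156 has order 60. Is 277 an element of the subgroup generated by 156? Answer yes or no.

yes

277 ∈ ⟨156⟩ iff 277^60 ≡ 1 (mod 421), since |⟨156⟩| = 60.
277^60 mod 421 = 1.
Since 1 = 1, 277 lies in the subgroup.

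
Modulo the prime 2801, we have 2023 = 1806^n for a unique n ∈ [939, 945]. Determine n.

940

Compute 1806^939 mod 2801 = 2357, then multiply by 1806 repeatedly:
  1806^939=2357  1806^940=2023
Found 2023 at exponent 940.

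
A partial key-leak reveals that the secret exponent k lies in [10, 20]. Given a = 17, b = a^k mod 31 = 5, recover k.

20

Compute 17^10 mod 31 = 25, then multiply by 17 repeatedly:
  17^10=25  17^11=22  17^12=2  17^13=3  17^14=20
  17^15=30  17^16=14  17^17=21  17^18=16  17^19=24
  17^20=5
Found 5 at exponent 20.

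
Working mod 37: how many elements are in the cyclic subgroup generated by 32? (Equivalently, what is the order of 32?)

The order of 32 must divide p − 1 = 36 = 2^2 · 3^2.
Divisors: 1, 2, 3, 4, 6, 9, 12, 18, 36.
Check each in increasing order: 32^1 ≡ 32;  32^2 ≡ 25;  32^3 ≡ 23;  32^4 ≡ 33;  32^6 ≡ 11;  32^9 ≡ 31;  32^12 ≡ 10;  32^18 ≡ 36;  32^36 ≡ 1.
Smallest exponent giving 1 is 36.

36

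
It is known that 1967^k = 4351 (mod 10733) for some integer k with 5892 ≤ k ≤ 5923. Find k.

Compute 1967^5892 mod 10733 = 7777, then multiply by 1967 repeatedly:
  1967^5892=7777  1967^5893=2834  1967^5894=4051  1967^5895=4431  1967^5896=581
  1967^5897=5129  1967^5898=10456  1967^5899=2524  1967^5900=6062  1967^5901=10324
  1967^5902=472  1967^5903=5386  1967^5904=791  1967^5905=10345  1967^5906=9580
  1967^5907=7445  1967^5908=4503  1967^5909=2676  1967^5910=4522  1967^5911=7850
  1967^5912=6896  1967^5913=8653  1967^5914=8646  1967^5915=5610  1967^5916=1346
  1967^5917=7264  1967^5918=2665  1967^5919=4351
Found 4351 at exponent 5919.

5919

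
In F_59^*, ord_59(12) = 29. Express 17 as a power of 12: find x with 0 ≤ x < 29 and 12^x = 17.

3

Successive powers of 12 modulo 59:
  12^0=1  12^1=12  12^2=26  12^3=17
So 12^3 ≡ 17 (mod 59), giving x = 3.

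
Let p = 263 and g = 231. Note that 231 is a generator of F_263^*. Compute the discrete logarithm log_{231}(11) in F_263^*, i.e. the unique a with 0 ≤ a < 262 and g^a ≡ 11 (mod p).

Baby-step giant-step with m = ceil(sqrt(262)) = 17.
Baby table (231^j mod 263 for j=0..16):
  0:1  1:231  2:235  3:107  4:258  5:160  6:140  7:254
  8:25  9:252  10:89  11:45  12:138  13:55  14:81  15:38
  16:99
Giant step factor: 231^(-17) ≡ 241 (mod 263).
Scan 11·241^i mod 263 for i = 0, 1, …:
  i=0: 11   i=1: 21   i=2: 64   i=3: 170
  i=4: 205   i=5: 224   i=6: 69   i=7: 60
  i=8: 258
Match at i=8, j=4: a = 8·17 + 4 = 140.

140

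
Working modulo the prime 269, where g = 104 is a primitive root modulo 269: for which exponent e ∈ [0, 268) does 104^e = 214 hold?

52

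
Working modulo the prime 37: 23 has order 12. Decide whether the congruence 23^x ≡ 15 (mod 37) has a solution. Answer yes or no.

no

⟨23⟩ has order 12; its elements mod 37 are {1, 6, 8, 10, 11, 14, 23, 26, 27, 29, 31, 36}.
15 is not in this set.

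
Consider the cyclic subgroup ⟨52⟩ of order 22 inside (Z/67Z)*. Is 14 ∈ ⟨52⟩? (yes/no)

yes

14 ∈ ⟨52⟩ iff 14^22 ≡ 1 (mod 67), since |⟨52⟩| = 22.
14^22 mod 67 = 1.
Since 1 = 1, 14 lies in the subgroup.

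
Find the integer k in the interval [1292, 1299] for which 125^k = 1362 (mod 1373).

Compute 125^1292 mod 1373 = 1362, then multiply by 125 repeatedly:
  125^1292=1362
Found 1362 at exponent 1292.

1292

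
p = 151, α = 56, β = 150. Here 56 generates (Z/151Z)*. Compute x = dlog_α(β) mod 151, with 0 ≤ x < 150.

Baby-step giant-step with m = ceil(sqrt(150)) = 13.
Baby table (56^j mod 151 for j=0..12):
  0:1  1:56  2:116  3:3  4:17  5:46  6:9  7:51
  8:138  9:27  10:2  11:112  12:81
Giant step factor: 56^(-13) ≡ 126 (mod 151).
Scan 150·126^i mod 151 for i = 0, 1, …:
  i=0: 150   i=1: 25   i=2: 130   i=3: 72
  i=4: 12   i=5: 2
Match at i=5, j=10: x = 5·13 + 10 = 75.

75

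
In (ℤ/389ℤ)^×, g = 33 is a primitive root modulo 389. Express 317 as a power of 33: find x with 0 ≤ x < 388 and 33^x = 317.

Baby-step giant-step with m = ceil(sqrt(388)) = 20.
Baby table (33^j mod 389 for j=0..19):
  0:1  1:33  2:311  3:149  4:249  5:48  6:28  7:146
  8:150  9:282  10:359  11:177  12:6  13:198  14:310  15:116
  16:327  17:288  18:168  19:98
Giant step factor: 33^(-20) ≡ 169 (mod 389).
Scan 317·169^i mod 389 for i = 0, 1, …:
  i=0: 317   i=1: 280   i=2: 251   i=3: 18
  i=4: 319   i=5: 229   i=6: 190   i=7: 212
  i=8: 40   i=9: 147     …   i=16: 21
  i=17: 48
Match at i=17, j=5: x = 17·20 + 5 = 345.

345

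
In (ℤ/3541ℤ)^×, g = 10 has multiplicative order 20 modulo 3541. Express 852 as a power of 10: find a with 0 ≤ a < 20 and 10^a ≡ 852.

5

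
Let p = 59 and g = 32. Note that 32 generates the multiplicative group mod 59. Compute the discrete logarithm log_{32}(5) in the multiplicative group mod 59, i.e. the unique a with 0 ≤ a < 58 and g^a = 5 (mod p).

36

Baby-step giant-step with m = ceil(sqrt(58)) = 8.
Baby table (32^j mod 59 for j=0..7):
  0:1  1:32  2:21  3:23  4:28  5:11  6:57  7:54
Giant step factor: 32^(-8) ≡ 7 (mod 59).
Scan 5·7^i mod 59 for i = 0, 1, …:
  i=0: 5   i=1: 35   i=2: 9   i=3: 4
  i=4: 28
Match at i=4, j=4: a = 4·8 + 4 = 36.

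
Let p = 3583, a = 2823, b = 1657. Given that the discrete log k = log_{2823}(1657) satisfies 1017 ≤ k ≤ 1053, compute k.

Compute 2823^1017 mod 3583 = 2858, then multiply by 2823 repeatedly:
  2823^1017=2858  2823^1018=2801  2823^1019=3125  2823^1020=529  2823^1021=2839
  2823^1022=2909  2823^1023=3454  2823^1024=1299  2823^1025=1668  2823^1026=702
  2823^1027=347  2823^1028=1422  2823^1029=1346  2823^1030=1778  2823^1031=3094
  2823^1032=2591  2823^1033=1490  2823^1034=3411  2823^1035=1732  2823^1036=2224
  2823^1037=936  2823^1038=1657
Found 1657 at exponent 1038.

1038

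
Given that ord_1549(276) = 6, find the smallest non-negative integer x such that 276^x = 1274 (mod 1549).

5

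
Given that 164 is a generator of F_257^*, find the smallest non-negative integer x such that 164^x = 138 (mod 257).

Baby-step giant-step with m = ceil(sqrt(256)) = 16.
Baby table (164^j mod 257 for j=0..15):
  0:1  1:164  2:168  3:53  4:211  5:166  6:239  7:132
  8:60  9:74  10:57  11:96  12:67  13:194  14:205  15:210
Giant step factor: 164^(-16) ≡ 129 (mod 257).
Scan 138·129^i mod 257 for i = 0, 1, …:
  i=0: 138   i=1: 69   i=2: 163   i=3: 210
Match at i=3, j=15: x = 3·16 + 15 = 63.

63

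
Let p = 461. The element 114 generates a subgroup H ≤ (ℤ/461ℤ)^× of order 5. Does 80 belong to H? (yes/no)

⟨114⟩ has order 5; its elements mod 461 are {1, 88, 114, 351, 368}.
80 is not in this set.

no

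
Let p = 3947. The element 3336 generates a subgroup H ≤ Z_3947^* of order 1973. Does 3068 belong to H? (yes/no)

yes

3068 ∈ ⟨3336⟩ iff 3068^1973 ≡ 1 (mod 3947), since |⟨3336⟩| = 1973.
3068^1973 mod 3947 = 1.
Since 1 = 1, 3068 lies in the subgroup.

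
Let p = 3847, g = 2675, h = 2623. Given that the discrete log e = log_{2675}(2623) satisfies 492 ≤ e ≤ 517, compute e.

Compute 2675^492 mod 3847 = 1439, then multiply by 2675 repeatedly:
  2675^492=1439  2675^493=2325  2675^494=2623
Found 2623 at exponent 494.

494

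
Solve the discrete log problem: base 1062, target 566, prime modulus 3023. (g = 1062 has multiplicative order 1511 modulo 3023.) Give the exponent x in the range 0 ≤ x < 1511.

480

Baby-step giant-step with m = ceil(sqrt(1511)) = 39.
Baby table (1062^j mod 3023 for j=0..38):
  0:1  1:1062  2:265  3:291  4:696  5:1540  6:37  7:3018
  8:736  9:1698  10:1568  11:2566  12:1369  13:2838  14:25  15:2366
  16:579  17:1229  18:2285  19:2224  20:925  21:2898  22:262  23:128
  24:2924  25:667  26:972  27:1421  28:625  29:1713  30:2383  31:495
  32:2711  33:1186  34:1964  35:2921  36:504  37:177  38:548
Giant step factor: 1062^(-39) ≡ 374 (mod 3023).
Scan 566·374^i mod 3023 for i = 0, 1, …:
  i=0: 566   i=1: 74   i=2: 469   i=3: 72
  i=4: 2744   i=5: 1459   i=6: 1526   i=7: 2400
  i=8: 2792   i=9: 1273   i=10: 1491   i=11: 1402
  i=12: 1369
Match at i=12, j=12: x = 12·39 + 12 = 480.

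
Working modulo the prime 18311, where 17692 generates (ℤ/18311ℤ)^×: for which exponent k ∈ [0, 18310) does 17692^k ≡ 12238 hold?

3953

Baby-step giant-step with m = ceil(sqrt(18310)) = 136.
Baby table (17692^j mod 18311 for j=0..135):
  0:1  1:17692  2:16941  3:5724  4:9178  5:13539  6:5797  7:613
  8:5084  9:2496  10:11411  11:4637  12:4524  13:1227  14:9549  15:3622
  16:10235  17:141  18:4276  19:8251  20:1400  21:12328  22:4655  23:11693
  24:13189  25:2715  26:4027  27:15894  28:12932  29:15310  30:8208  31:9706
  32:16305  33:14877  34:1570  35:16964  36:9798  37:14290  38:17014  39:15470
  40:723  41:10238  42:16595  43:166  44:7112  45:10623  46:16323  47:3735
  48:13532  49:10130  50:10203  51:1638  52:11494  53:8193  54:680  55:233
  56:2261  57:10388  58:15300  59:14398  60:5095  61:13998  62:14652  63:12668
  64:13927  65:3668  66:72  67:10365  68:11226  69:9286  70:1620  71:4325
  72:14542  73:7514  74:18139  75:14913  76:15908  77:4266  78:14441  79:15100
  80:10021  81:4430  82:4480  83:10152  84:14896  85:8120  86:9245  87:8688
  88:5562  89:17901  90:15747  91:12370  92:15279  93:9086  94:15554  95:3660
  96:5024  97:3014  98:2056  99:9106  100:3174  101:12882  102:9638  103:3464
  104:16482  105:15180  106:15434  107:4696  108:4625  109:11952  110:17667  111:14105
  112:3352  113:12566  114:3821  115:15231  116:2176  117:8070  118:3573  119:3944
  120:12338  121:16776  122:16304  123:15496  124:2940  125:11240  126:620  127:751
  128:11217  129:14857  130:13950  131:7742  132:5184  133:13840  134:2588  135:9396
Giant step factor: 17692^(-136) ≡ 9069 (mod 18311).
Scan 12238·9069^i mod 18311 for i = 0, 1, …:
  i=0: 12238   i=1: 3451   i=2: 3620   i=3: 16468
  i=4: 3776   i=5: 2974   i=6: 17414   i=7: 13502
  i=8: 3981   i=9: 12708     …   i=28: 6851
  i=29: 2496
Match at i=29, j=9: k = 29·136 + 9 = 3953.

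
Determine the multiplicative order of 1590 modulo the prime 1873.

The order of 1590 must divide p − 1 = 1872 = 2^4 · 3^2 · 13.
Divisors: 1, 2, 3, 4, 6, 8, 9, 12, 13, 16, 18, 24, 26, 36, 39, 48, 52, 72, 78, 104, 117, 144, 156, 208, 234, 312, 468, 624, 936, 1872.
Check each in increasing order: 1590^1 ≡ 1590;  1590^2 ≡ 1423;  1590^3 ≡ 1859;  1590^4 ≡ 216;  1590^6 ≡ 196;  1590^8 ≡ 1704;  1590^9 ≡ 1002;  1590^12 ≡ 956;  1590^13 ≡ 1037;  1590^16 ≡ 466;  1590^18 ≡ 76;  1590^24 ≡ 1785;  1590^26 ≡ 267;  1590^36 ≡ 157;  1590^39 ≡ 1548;  1590^48 ≡ 252;  1590^52 ≡ 115;  1590^72 ≡ 300;  1590^78 ≡ 737;  1590^104 ≡ 114;  1590^117 ≡ 219;  1590^144 ≡ 96;  1590^156 ≡ 1872;  1590^208 ≡ 1758;  1590^234 ≡ 1136;  1590^312 ≡ 1.
Smallest exponent giving 1 is 312.

312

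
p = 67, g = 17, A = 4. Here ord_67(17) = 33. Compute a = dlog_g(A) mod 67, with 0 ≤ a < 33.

32

Successive powers of 17 modulo 67:
  17^0=1  17^1=17  17^2=21  17^3=22  17^4=39  17^5=60
  17^6=15  17^7=54  17^8=47  17^9=62  17^10=49  17^11=29
  17^12=24  17^13=6  17^14=35  17^15=59  17^16=65  17^17=33
  17^18=25  17^19=23  17^20=56  17^21=14  17^22=37  17^23=26
  17^24=40  17^25=10  17^26=36  17^27=9  17^28=19  17^29=55
  17^30=64  17^31=16  17^32=4
So 17^32 ≡ 4 (mod 67), giving a = 32.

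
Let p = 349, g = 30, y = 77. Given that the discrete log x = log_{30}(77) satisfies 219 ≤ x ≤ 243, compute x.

Compute 30^219 mod 349 = 314, then multiply by 30 repeatedly:
  30^219=314  30^220=346  30^221=259  30^222=92  30^223=317
  30^224=87  30^225=167  30^226=124  30^227=230  30^228=269
  30^229=43  30^230=243  30^231=310  30^232=226  30^233=149
  30^234=282  30^235=84  30^236=77
Found 77 at exponent 236.

236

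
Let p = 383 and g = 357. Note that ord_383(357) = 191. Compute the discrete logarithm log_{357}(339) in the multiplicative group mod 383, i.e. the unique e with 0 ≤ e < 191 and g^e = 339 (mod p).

51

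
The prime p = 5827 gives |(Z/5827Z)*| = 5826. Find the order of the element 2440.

The order of 2440 must divide p − 1 = 5826 = 2 · 3 · 971.
Divisors: 1, 2, 3, 6, 971, 1942, 2913, 5826.
Check each in increasing order: 2440^1 ≡ 2440;  2440^2 ≡ 4233;  2440^3 ≡ 3076;  2440^6 ≡ 4555;  2440^971 ≡ 4477;  2440^1942 ≡ 4476;  2440^2913 ≡ 5826;  2440^5826 ≡ 1.
Smallest exponent giving 1 is 5826.

5826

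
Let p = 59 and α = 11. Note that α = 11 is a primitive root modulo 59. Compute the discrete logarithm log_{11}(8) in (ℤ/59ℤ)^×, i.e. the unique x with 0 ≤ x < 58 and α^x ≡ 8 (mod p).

21

Baby-step giant-step with m = ceil(sqrt(58)) = 8.
Baby table (11^j mod 59 for j=0..7):
  0:1  1:11  2:3  3:33  4:9  5:40  6:27  7:2
Giant step factor: 11^(-8) ≡ 51 (mod 59).
Scan 8·51^i mod 59 for i = 0, 1, …:
  i=0: 8   i=1: 54   i=2: 40
Match at i=2, j=5: x = 2·8 + 5 = 21.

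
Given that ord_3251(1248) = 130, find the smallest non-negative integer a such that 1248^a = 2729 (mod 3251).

15

Baby-step giant-step with m = ceil(sqrt(130)) = 12.
Baby table (1248^j mod 3251 for j=0..11):
  0:1  1:1248  2:275  3:1845  4:852  5:219  6:228  7:1707
  8:931  9:1281  10:2447  11:1167
Giant step factor: 1248^(-12) ≡ 2743 (mod 3251).
Scan 2729·2743^i mod 3251 for i = 0, 1, …:
  i=0: 2729   i=1: 1845
Match at i=1, j=3: a = 1·12 + 3 = 15.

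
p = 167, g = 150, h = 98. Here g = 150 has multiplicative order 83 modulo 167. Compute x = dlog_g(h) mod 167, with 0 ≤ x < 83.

24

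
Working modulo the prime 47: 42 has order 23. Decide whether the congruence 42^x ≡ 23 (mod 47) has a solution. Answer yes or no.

⟨42⟩ has order 23; its elements mod 47 are {1, 2, 3, 4, 6, 7, 8, 9, 12, 14, 16, 17, 18, 21, 24, 25, 27, 28, 32, 34, 36, 37, 42}.
23 is not in this set.

no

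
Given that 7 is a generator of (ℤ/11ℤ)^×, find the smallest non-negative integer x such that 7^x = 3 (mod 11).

Successive powers of 7 modulo 11:
  7^0=1  7^1=7  7^2=5  7^3=2  7^4=3
So 7^4 ≡ 3 (mod 11), giving x = 4.

4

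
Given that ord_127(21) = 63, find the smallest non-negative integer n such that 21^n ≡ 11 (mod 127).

31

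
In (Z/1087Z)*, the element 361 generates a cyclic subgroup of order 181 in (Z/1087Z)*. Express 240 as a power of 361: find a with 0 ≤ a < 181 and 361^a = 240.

Baby-step giant-step with m = ceil(sqrt(181)) = 14.
Baby table (361^j mod 1087 for j=0..13):
  0:1  1:361  2:968  3:521  4:30  5:1047  6:778  7:412
  8:900  9:974  10:513  11:403  12:912  13:958
Giant step factor: 361^(-14) ≡ 158 (mod 1087).
Scan 240·158^i mod 1087 for i = 0, 1, …:
  i=0: 240   i=1: 962   i=2: 903   i=3: 277
  i=4: 286   i=5: 621   i=6: 288   i=7: 937
  i=8: 214   i=9: 115   i=10: 778
Match at i=10, j=6: a = 10·14 + 6 = 146.

146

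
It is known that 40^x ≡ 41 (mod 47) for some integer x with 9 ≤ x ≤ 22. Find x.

17

Compute 40^9 mod 47 = 29, then multiply by 40 repeatedly:
  40^9=29  40^10=32  40^11=11  40^12=17  40^13=22
  40^14=34  40^15=44  40^16=21  40^17=41
Found 41 at exponent 17.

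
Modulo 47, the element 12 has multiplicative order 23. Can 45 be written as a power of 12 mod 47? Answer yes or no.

45 ∈ ⟨12⟩ iff 45^23 ≡ 1 (mod 47), since |⟨12⟩| = 23.
45^23 mod 47 = 46.
Since 46 ≠ 1, 45 does not lie in the subgroup.

no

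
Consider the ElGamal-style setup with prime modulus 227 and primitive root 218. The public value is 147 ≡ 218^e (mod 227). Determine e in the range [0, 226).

80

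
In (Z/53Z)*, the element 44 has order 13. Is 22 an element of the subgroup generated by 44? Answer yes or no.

no

⟨44⟩ has order 13; its elements mod 53 are {1, 10, 13, 15, 16, 24, 28, 36, 42, 44, 46, 47, 49}.
22 is not in this set.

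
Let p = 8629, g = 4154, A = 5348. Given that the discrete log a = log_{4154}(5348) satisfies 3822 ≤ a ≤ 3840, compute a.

3833

Compute 4154^3822 mod 8629 = 3120, then multiply by 4154 repeatedly:
  4154^3822=3120  4154^3823=8351  4154^3824=1474  4154^3825=5035  4154^3826=7323
  4154^3827=2517  4154^3828=5899  4154^3829=6715  4154^3830=5182  4154^3831=5302
  4154^3832=3300  4154^3833=5348
Found 5348 at exponent 3833.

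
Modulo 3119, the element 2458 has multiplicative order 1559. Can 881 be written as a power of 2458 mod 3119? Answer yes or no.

881 ∈ ⟨2458⟩ iff 881^1559 ≡ 1 (mod 3119), since |⟨2458⟩| = 1559.
881^1559 mod 3119 = 1.
Since 1 = 1, 881 lies in the subgroup.

yes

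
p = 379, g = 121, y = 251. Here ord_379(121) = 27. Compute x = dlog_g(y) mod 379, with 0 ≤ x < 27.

17

Successive powers of 121 modulo 379:
  121^0=1  121^1=121  121^2=239  121^3=115  121^4=271  121^5=197
  121^6=339  121^7=87  121^8=294  121^9=327  121^10=151  121^11=79
  121^12=84  121^13=310  121^14=368  121^15=185  121^16=24  121^17=251
So 121^17 ≡ 251 (mod 379), giving x = 17.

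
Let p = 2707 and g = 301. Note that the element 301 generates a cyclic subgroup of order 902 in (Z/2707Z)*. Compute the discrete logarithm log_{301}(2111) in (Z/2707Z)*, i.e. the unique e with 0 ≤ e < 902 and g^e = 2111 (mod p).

Baby-step giant-step with m = ceil(sqrt(902)) = 31.
Baby table (301^j mod 2707 for j=0..30):
  0:1  1:301  2:1270  3:583  4:2235  5:1399  6:1514  7:938
  8:810  9:180  10:40  11:1212  12:2074  13:1664  14:69  15:1820
  16:1006  17:2329  18:2623  19:1786  20:1600  21:2461  22:1750  23:1592
  24:53  25:2418  26:2342  27:1122  28:2054  29:1058  30:1739
Giant step factor: 301^(-31) ≡ 474 (mod 2707).
Scan 2111·474^i mod 2707 for i = 0, 1, …:
  i=0: 2111   i=1: 1731   i=2: 273   i=3: 2173
  i=4: 1342   i=5: 2670   i=6: 1411   i=7: 185
  i=8: 1066   i=9: 1782     …   i=24: 1975
  i=25: 2235
Match at i=25, j=4: e = 25·31 + 4 = 779.

779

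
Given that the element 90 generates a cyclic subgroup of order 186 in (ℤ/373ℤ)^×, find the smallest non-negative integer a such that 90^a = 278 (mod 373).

Baby-step giant-step with m = ceil(sqrt(186)) = 14.
Baby table (90^j mod 373 for j=0..13):
  0:1  1:90  2:267  3:158  4:46  5:37  6:346  7:181
  8:251  9:210  10:250  11:120  12:356  13:335
Giant step factor: 90^(-14) ≡ 148 (mod 373).
Scan 278·148^i mod 373 for i = 0, 1, …:
  i=0: 278   i=1: 114   i=2: 87   i=3: 194
  i=4: 364   i=5: 160   i=6: 181
Match at i=6, j=7: a = 6·14 + 7 = 91.

91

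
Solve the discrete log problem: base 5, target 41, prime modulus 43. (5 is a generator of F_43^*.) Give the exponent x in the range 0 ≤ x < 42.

12

Successive powers of 5 modulo 43:
  5^0=1  5^1=5  5^2=25  5^3=39  5^4=23  5^5=29
  5^6=16  5^7=37  5^8=13  5^9=22  5^10=24  5^11=34
  5^12=41
So 5^12 ≡ 41 (mod 43), giving x = 12.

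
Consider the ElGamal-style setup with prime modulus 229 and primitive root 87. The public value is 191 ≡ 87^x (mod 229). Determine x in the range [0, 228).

31

Baby-step giant-step with m = ceil(sqrt(228)) = 16.
Baby table (87^j mod 229 for j=0..15):
  0:1  1:87  2:12  3:128  4:144  5:162  6:125  7:112
  8:126  9:199  10:138  11:98  12:53  13:31  14:178  15:143
Giant step factor: 87^(-16) ≡ 171 (mod 229).
Scan 191·171^i mod 229 for i = 0, 1, …:
  i=0: 191   i=1: 143
Match at i=1, j=15: x = 1·16 + 15 = 31.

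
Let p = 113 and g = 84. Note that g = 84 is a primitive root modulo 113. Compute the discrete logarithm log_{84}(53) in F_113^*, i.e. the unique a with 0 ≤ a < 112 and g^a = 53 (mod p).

Baby-step giant-step with m = ceil(sqrt(112)) = 11.
Baby table (84^j mod 113 for j=0..10):
  0:1  1:84  2:50  3:19  4:14  5:46  6:22  7:40
  8:83  9:79  10:82
Giant step factor: 84^(-11) ≡ 45 (mod 113).
Scan 53·45^i mod 113 for i = 0, 1, …:
  i=0: 53   i=1: 12   i=2: 88   i=3: 5
  i=4: 112   i=5: 68   i=6: 9   i=7: 66
  i=8: 32   i=9: 84
Match at i=9, j=1: a = 9·11 + 1 = 100.

100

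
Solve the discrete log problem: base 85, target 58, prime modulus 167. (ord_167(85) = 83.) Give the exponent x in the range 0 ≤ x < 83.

65

Baby-step giant-step with m = ceil(sqrt(83)) = 10.
Baby table (85^j mod 167 for j=0..9):
  0:1  1:85  2:44  3:66  4:99  5:65  6:14  7:21
  8:115  9:89
Giant step factor: 85^(-10) ≡ 157 (mod 167).
Scan 58·157^i mod 167 for i = 0, 1, …:
  i=0: 58   i=1: 88   i=2: 122   i=3: 116
  i=4: 9   i=5: 77   i=6: 65
Match at i=6, j=5: x = 6·10 + 5 = 65.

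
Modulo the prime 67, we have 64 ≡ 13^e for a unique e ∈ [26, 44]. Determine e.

Compute 13^26 mod 67 = 33, then multiply by 13 repeatedly:
  13^26=33  13^27=27  13^28=16  13^29=7  13^30=24
  13^31=44  13^32=36  13^33=66  13^34=54  13^35=32
  13^36=14  13^37=48  13^38=21  13^39=5  13^40=65
  13^41=41  13^42=64
Found 64 at exponent 42.

42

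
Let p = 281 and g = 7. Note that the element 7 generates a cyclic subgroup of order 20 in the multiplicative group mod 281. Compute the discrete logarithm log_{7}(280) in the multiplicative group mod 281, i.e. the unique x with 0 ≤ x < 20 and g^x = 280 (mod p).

10

Successive powers of 7 modulo 281:
  7^0=1  7^1=7  7^2=49  7^3=62  7^4=153  7^5=228
  7^6=191  7^7=213  7^8=86  7^9=40  7^10=280
So 7^10 ≡ 280 (mod 281), giving x = 10.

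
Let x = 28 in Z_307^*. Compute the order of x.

The order of 28 must divide p − 1 = 306 = 2 · 3^2 · 17.
Divisors: 1, 2, 3, 6, 9, 17, 18, 34, 51, 102, 153, 306.
Check each in increasing order: 28^1 ≡ 28;  28^2 ≡ 170;  28^3 ≡ 155;  28^6 ≡ 79;  28^9 ≡ 272;  28^17 ≡ 274;  28^18 ≡ 304;  28^34 ≡ 168;  28^51 ≡ 289;  28^102 ≡ 17;  28^153 ≡ 1.
Smallest exponent giving 1 is 153.

153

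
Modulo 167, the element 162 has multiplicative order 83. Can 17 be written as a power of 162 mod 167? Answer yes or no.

no

17 ∈ ⟨162⟩ iff 17^83 ≡ 1 (mod 167), since |⟨162⟩| = 83.
17^83 mod 167 = 166.
Since 166 ≠ 1, 17 does not lie in the subgroup.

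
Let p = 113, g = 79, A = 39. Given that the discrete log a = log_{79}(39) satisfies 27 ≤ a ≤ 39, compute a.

31

Compute 79^27 mod 113 = 37, then multiply by 79 repeatedly:
  79^27=37  79^28=98  79^29=58  79^30=62  79^31=39
Found 39 at exponent 31.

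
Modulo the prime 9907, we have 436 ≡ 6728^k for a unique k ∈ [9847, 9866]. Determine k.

9850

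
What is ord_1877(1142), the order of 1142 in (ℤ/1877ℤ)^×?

The order of 1142 must divide p − 1 = 1876 = 2^2 · 7 · 67.
Divisors: 1, 2, 4, 7, 14, 28, 67, 134, 268, 469, 938, 1876.
Check each in increasing order: 1142^1 ≡ 1142;  1142^2 ≡ 1526;  1142^4 ≡ 1196;  1142^7 ≡ 1292;  1142^14 ≡ 611;  1142^28 ≡ 1675;  1142^67 ≡ 1227;  1142^134 ≡ 175;  1142^268 ≡ 593;  1142^469 ≡ 1876;  1142^938 ≡ 1.
Smallest exponent giving 1 is 938.

938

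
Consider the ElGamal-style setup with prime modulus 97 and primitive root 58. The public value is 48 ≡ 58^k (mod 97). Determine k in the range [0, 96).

Baby-step giant-step with m = ceil(sqrt(96)) = 10.
Baby table (58^j mod 97 for j=0..9):
  0:1  1:58  2:66  3:45  4:88  5:60  6:85  7:80
  8:81  9:42
Giant step factor: 58^(-10) ≡ 53 (mod 97).
Scan 48·53^i mod 97 for i = 0, 1, …:
  i=0: 48   i=1: 22   i=2: 2   i=3: 9
  i=4: 89   i=5: 61   i=6: 32   i=7: 47
  i=8: 66
Match at i=8, j=2: k = 8·10 + 2 = 82.

82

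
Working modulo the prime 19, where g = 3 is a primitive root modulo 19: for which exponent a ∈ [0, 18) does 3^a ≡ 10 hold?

11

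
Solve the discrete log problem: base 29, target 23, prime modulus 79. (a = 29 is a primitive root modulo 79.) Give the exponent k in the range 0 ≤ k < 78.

Baby-step giant-step with m = ceil(sqrt(78)) = 9.
Baby table (29^j mod 79 for j=0..8):
  0:1  1:29  2:51  3:57  4:73  5:63  6:10  7:53
  8:36
Giant step factor: 29^(-9) ≡ 14 (mod 79).
Scan 23·14^i mod 79 for i = 0, 1, …:
  i=0: 23   i=1: 6   i=2: 5   i=3: 70
  i=4: 32   i=5: 53
Match at i=5, j=7: k = 5·9 + 7 = 52.

52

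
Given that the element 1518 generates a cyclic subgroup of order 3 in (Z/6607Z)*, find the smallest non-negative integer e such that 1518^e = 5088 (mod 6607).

2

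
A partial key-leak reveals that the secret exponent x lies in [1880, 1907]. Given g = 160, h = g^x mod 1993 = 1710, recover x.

Compute 160^1880 mod 1993 = 582, then multiply by 160 repeatedly:
  160^1880=582  160^1881=1442  160^1882=1525  160^1883=854  160^1884=1116
  160^1885=1183  160^1886=1938  160^1887=1165  160^1888=1051  160^1889=748
  160^1890=100  160^1891=56  160^1892=988  160^1893=633  160^1894=1630
  160^1895=1710
Found 1710 at exponent 1895.

1895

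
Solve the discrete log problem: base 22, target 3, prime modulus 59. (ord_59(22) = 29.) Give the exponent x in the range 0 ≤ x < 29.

22

Successive powers of 22 modulo 59:
  22^0=1  22^1=22  22^2=12  22^3=28  22^4=26  22^5=41
  22^6=17  22^7=20  22^8=27  22^9=4  22^10=29  22^11=48
  22^12=53  22^13=45  22^14=46  22^15=9  22^16=21  22^17=49
  22^18=16  22^19=57  22^20=15  22^21=35  22^22=3
So 22^22 ≡ 3 (mod 59), giving x = 22.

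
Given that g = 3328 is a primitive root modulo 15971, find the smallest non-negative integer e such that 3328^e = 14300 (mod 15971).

Baby-step giant-step with m = ceil(sqrt(15970)) = 127.
Baby table (3328^j mod 15971 for j=0..126):
  0:1  1:3328  2:7681  3:8768  4:887  5:13272  6:9401  7:15310
  8:4190  9:1637  10:1825  11:4620  12:11258  13:14629  14:5704  15:9364
  16:3971  17:7471  18:12612  19:948  20:8657  21:14783  22:7144  23:10384
  24:12679  25:330  26:12212  27:11312  28:2689  29:5232  30:3706  31:3956
  32:5464  33:9194  34:13167  35:11323  36:7355  37:9868  38:4328  39:13713
  40:7717  41:808  42:5896  43:9500  44:9391  45:13972  46:7235  47:9783
  48:8926  49:15639  50:13074  51:5268  52:11717  53:8965  54:1692  55:9184
  56:11829  57:14368  58:15501  59:998  60:15347  61:15529  62:14327  63:6821
  64:5497  65:7221  66:11104  67:13189  68:4684  69:656  70:11112  71:7871
  72:2248  73:6916  74:2237  75:2250  76:13572  77:1628  78:3815  79:15346
  80:12201  81:6646  82:14024  83:4610  84:9920  85:1703  86:13850  87:494
  88:14990  89:9287  90:3251  91:6961  92:8258  93:12504  94:8857  95:9601
  96:10128  97:7174  98:14398  99:3544  100:7834  101:6880  102:10197  103:13212
  104:1373  105:1638  106:5153  107:12301  108:4055  109:15516  110:3005  111:2794
  112:3310  113:11661  114:14249  115:2773  116:13277  117:10070  118:5802  119:117
  120:6072  121:4301  122:3712  123:7953  124:3637  125:13889  126:2518
Giant step factor: 3328^(-127) ≡ 4128 (mod 15971).
Scan 14300·4128^i mod 15971 for i = 0, 1, …:
  i=0: 14300   i=1: 1584   i=2: 6613   i=3: 4025
  i=4: 5360   i=5: 6245   i=6: 2166   i=7: 13459
  i=8: 11614   i=9: 13621     …   i=24: 12413
  i=25: 5896
Match at i=25, j=42: e = 25·127 + 42 = 3217.

3217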